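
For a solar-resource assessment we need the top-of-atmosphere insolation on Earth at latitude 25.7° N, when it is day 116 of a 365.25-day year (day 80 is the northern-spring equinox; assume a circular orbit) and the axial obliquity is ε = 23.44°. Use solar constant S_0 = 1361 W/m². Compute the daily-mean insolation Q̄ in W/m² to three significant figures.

Solar longitude: L_s = 360° × (116 − 80)/365.25 = 35.483°.
sin δ = sin 23.44° × sin 35.483° = 0.23090, so δ = +13.350°.
cos h₀ = −tan(+25.7°) tan(+13.350°) = -0.1142, h₀ = 1.6853 rad.
Bracket: h₀ sin ϕ sin δ + cos ϕ cos δ sin h₀ = 1.6853×0.43366×0.23090 + 0.90108×0.97298×0.99346 = 0.168753 + 0.870999 = 1.039752.
Q̄ = (S_0/π) × [bracket] = (1361/π) × 1.039752 = 450.4 W/m².

Q̄ ≈ 450 W/m²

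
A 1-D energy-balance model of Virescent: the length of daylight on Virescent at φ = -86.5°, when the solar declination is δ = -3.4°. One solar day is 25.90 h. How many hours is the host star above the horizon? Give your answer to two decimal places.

23.92 h

cos H₀ = −tan φ · tan δ = −tan(-86.5°) × tan(-3.400°) = -0.9714, so H₀ = 2.9017 rad = 166.25°.
Daylight = 2H₀/(2π) × 25.90 h = (2.9017/π) × 25.90 = 23.92 h.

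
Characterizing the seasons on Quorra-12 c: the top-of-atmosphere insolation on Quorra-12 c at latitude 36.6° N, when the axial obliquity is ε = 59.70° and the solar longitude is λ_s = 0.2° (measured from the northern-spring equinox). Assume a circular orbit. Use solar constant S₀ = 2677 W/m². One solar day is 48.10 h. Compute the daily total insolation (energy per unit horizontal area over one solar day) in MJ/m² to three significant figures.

119 MJ/m²

Solar declination: sin δ = sin ε · sin λ_s = sin 59.70° × sin 0.2° = 0.00301, so δ = +0.173°.
cos H₀ = −tan(+36.6°) tan(+0.173°) = -0.0022, H₀ = 1.5730 rad.
Bracket: H₀ sin φ sin δ + cos φ cos δ sin H₀ = 1.5730×0.59622×0.00301 + 0.80282×1.00000×1.00000 = 0.002823 + 0.802820 = 0.805643.
Q̄ = (S₀/π) × [bracket] = (2677/π) × 0.805643 = 686.50 W/m².
Daily total = Q̄ × 48.10 h × 3600 s/h = 686.50 × 48.10 × 3600 / 10⁶ = 118.9 MJ/m².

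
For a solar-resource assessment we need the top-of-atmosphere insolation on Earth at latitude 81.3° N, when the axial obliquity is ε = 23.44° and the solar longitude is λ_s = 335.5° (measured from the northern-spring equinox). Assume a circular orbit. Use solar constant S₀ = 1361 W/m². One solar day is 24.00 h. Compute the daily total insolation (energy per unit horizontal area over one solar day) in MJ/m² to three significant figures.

0.00 MJ/m²

Solar declination: sin δ = sin ε · sin λ_s = sin 23.44° × sin 335.5° = -0.16496, so δ = -9.495°.
cos H₀ = −tan(+81.3°) tan(-9.495°) = 1.0930 ≥ 1 ⇒ polar night, H₀ = 0 and Q̄ = 0.
Daily total = Q̄ × 24.00 h × 3600 s/h = 0.00 MJ/m².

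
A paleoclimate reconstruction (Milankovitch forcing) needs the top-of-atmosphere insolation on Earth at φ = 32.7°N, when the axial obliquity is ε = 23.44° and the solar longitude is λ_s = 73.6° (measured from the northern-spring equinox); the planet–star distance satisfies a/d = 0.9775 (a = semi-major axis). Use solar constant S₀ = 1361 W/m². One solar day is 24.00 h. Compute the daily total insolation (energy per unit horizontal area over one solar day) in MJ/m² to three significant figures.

40.4 MJ/m²

Solar declination: sin δ = sin ε · sin λ_s = sin 23.44° × sin 73.6° = 0.38160, so δ = +22.433°.
cos H₀ = −tan(+32.7°) tan(+22.433°) = -0.2650, H₀ = 1.8390 rad.
Bracket: H₀ sin φ sin δ + cos φ cos δ sin H₀ = 1.8390×0.54024×0.38160 + 0.84151×0.92433×0.96424 = 0.379120 + 0.750018 = 1.129138.
Inverse-square distance factor (a/d)² = 0.9775² = 0.955506.
Q̄ = (S₀/π) × 0.955506 × [bracket] = (1361/π) × 0.955506 × 1.129138 = 467.40 W/m².
Daily total = Q̄ × 24.00 h × 3600 s/h = 467.40 × 24.00 × 3600 / 10⁶ = 40.38 MJ/m².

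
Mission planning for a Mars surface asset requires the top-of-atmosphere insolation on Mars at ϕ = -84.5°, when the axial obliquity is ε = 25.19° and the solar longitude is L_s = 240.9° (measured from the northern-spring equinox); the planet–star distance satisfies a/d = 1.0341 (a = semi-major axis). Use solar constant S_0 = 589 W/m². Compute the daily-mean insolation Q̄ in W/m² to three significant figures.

Solar declination: sin δ = sin ε · sin L_s = sin 25.19° × sin 240.9° = -0.37190, so δ = -21.833°.
cos h₀ = −tan(-84.5°) tan(-21.833°) = -4.1607 ≤ −1 ⇒ polar day, h₀ = π.
Bracket: h₀ sin ϕ sin δ + cos ϕ cos δ sin h₀ = 3.1416×-0.99540×-0.37190 + 0.09585×0.92827×0.00000 = 1.162987 + 0.000000 = 1.162987.
Inverse-square distance factor (a/d)² = 1.0341² = 1.069363.
Q̄ = (S_0/π) × 1.069363 × [bracket] = (589/π) × 1.069363 × 1.162987 = 233.2 W/m².

Q̄ ≈ 233 W/m²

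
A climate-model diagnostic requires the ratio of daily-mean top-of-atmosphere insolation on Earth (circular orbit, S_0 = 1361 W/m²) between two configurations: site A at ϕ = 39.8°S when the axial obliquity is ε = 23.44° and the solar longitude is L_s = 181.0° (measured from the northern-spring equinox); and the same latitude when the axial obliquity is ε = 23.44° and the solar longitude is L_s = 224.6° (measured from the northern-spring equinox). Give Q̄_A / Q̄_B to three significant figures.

— Configuration A (ϕ=-39.8°):
Solar declination: sin δ = sin ε · sin L_s = sin 23.44° × sin 181.0° = -0.00694, so δ = -0.398°.
cos h₀ = −tan(-39.8°) tan(-0.398°) = -0.0058, h₀ = 1.5766 rad.
Bracket: h₀ sin ϕ sin δ + cos ϕ cos δ sin h₀ = 1.5766×-0.64011×-0.00694 + 0.76828×0.99998×0.99998 = 0.007004 + 0.768249 = 0.775253.
Q̄ = (S_0/π) × [bracket] = (1361/π) × 0.775253 = 335.85 W/m².
— Configuration B (ϕ=-39.8°):
Solar declination: sin δ = sin ε · sin L_s = sin 23.44° × sin 224.6° = -0.27931, so δ = -16.219°.
cos h₀ = −tan(-39.8°) tan(-16.219°) = -0.2424, h₀ = 1.8156 rad.
Bracket: h₀ sin ϕ sin δ + cos ϕ cos δ sin h₀ = 1.8156×-0.64011×-0.27931 + 0.76828×0.96020×0.97019 = 0.324610 + 0.715712 = 1.040322.
Q̄ = (S_0/π) × [bracket] = (1361/π) × 1.040322 = 450.69 W/m².
Ratio Q̄_A / Q̄_B = 335.85 / 450.69 = 0.7452.

Q̄_A / Q̄_B ≈ 0.745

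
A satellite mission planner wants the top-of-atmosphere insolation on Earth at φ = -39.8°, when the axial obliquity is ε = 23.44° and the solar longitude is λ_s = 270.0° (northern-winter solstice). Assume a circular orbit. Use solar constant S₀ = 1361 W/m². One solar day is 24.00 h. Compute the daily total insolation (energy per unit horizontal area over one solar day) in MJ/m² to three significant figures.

Solar declination: sin δ = sin ε · sin λ_s = sin 23.44° × sin 270.0° = -0.39779, so δ = -23.440°.
cos H₀ = −tan(-39.8°) tan(-23.440°) = -0.3612, H₀ = 1.9404 rad.
Bracket: H₀ sin φ sin δ + cos φ cos δ sin H₀ = 1.9404×-0.64011×-0.39779 + 0.76828×0.91748×0.93247 = 0.494083 + 0.657281 = 1.151364.
Q̄ = (S₀/π) × [bracket] = (1361/π) × 1.151364 = 498.79 W/m².
Daily total = Q̄ × 24.00 h × 3600 s/h = 498.79 × 24.00 × 3600 / 10⁶ = 43.10 MJ/m².

43.1 MJ/m²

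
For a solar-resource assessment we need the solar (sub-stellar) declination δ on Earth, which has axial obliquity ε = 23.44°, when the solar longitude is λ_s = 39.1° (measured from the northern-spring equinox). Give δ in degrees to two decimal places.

sin δ = sin ε · sin λ_s = sin 23.44° × sin 39.1° = 0.250876.
δ = arcsin(0.250876) = +14.53°.

δ = +14.53°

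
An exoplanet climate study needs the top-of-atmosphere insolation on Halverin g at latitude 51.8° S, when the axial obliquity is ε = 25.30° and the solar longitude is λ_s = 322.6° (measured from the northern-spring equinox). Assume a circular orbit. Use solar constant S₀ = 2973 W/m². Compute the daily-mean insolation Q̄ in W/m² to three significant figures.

Q̄ ≈ 902 W/m²

Solar declination: sin δ = sin ε · sin λ_s = sin 25.30° × sin 322.6° = -0.25957, so δ = -15.044°.
cos H₀ = −tan(-51.8°) tan(-15.044°) = -0.3416, H₀ = 1.9194 rad.
Bracket: H₀ sin φ sin δ + cos φ cos δ sin H₀ = 1.9194×-0.78586×-0.25957 + 0.61841×0.96573×0.93986 = 0.391530 + 0.561300 = 0.952830.
Q̄ = (S₀/π) × [bracket] = (2973/π) × 0.952830 = 901.7 W/m².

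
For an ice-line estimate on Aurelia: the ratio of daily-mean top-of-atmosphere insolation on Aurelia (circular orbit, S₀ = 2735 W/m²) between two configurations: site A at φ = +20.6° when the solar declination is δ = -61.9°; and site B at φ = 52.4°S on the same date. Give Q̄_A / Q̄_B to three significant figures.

Q̄_A / Q̄_B ≈ 0.0310

— Configuration A (φ=+20.6°):
cos H₀ = −tan(+20.6°) tan(-61.900°) = 0.7040, H₀ = 0.7898 rad.
Bracket: H₀ sin φ sin δ + cos φ cos δ sin H₀ = 0.7898×0.35184×-0.88213 + 0.93606×0.47101×0.71025 = -0.245129 + 0.313145 = 0.068016.
Q̄ = (S₀/π) × [bracket] = (2735/π) × 0.068016 = 59.213 W/m².
— Configuration B (φ=-52.4°):
cos H₀ = −tan(-52.4°) tan(-61.900°) = -2.4319 ≤ −1 ⇒ polar day, H₀ = π.
Bracket: H₀ sin φ sin δ + cos φ cos δ sin H₀ = 3.1416×-0.79229×-0.88213 + 0.61015×0.47101×0.00000 = 2.195673 + 0.000000 = 2.195673.
Q̄ = (S₀/π) × [bracket] = (2735/π) × 2.195673 = 1911.5 W/m².
Ratio Q̄_A / Q̄_B = 59.213 / 1911.5 = 0.03098.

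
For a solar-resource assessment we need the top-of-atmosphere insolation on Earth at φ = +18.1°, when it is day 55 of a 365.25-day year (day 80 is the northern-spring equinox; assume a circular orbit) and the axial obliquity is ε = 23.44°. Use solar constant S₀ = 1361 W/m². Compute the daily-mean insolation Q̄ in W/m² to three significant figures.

Q̄ ≈ 372 W/m²

Solar longitude: λ_s = 360° × (55 − 80)/365.25 = -24.641°, i.e. -24.641° + 360° = 335.359°.
sin δ = sin 23.44° × sin 335.359° = -0.16585, so δ = -9.547°.
cos H₀ = −tan(+18.1°) tan(-9.547°) = 0.0550, H₀ = 1.5158 rad.
Bracket: H₀ sin φ sin δ + cos φ cos δ sin H₀ = 1.5158×0.31068×-0.16585 + 0.95052×0.98615×0.99849 = -0.078104 + 0.935940 = 0.857836.
Q̄ = (S₀/π) × [bracket] = (1361/π) × 0.857836 = 371.6 W/m².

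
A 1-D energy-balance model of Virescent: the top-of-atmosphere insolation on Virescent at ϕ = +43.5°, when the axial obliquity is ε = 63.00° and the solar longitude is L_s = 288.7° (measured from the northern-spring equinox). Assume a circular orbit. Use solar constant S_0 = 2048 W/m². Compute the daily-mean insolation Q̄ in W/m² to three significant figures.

Q̄ ≈ 0.00 W/m²

Solar declination: sin δ = sin ε · sin L_s = sin 63.00° × sin 288.7° = -0.84397, so δ = -57.562°.
cos h₀ = −tan(+43.5°) tan(-57.562°) = 1.4931 ≥ 1 ⇒ polar night, h₀ = 0 and Q̄ = 0.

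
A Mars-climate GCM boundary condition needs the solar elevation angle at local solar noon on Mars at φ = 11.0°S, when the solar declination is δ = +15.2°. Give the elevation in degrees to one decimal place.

At local noon the hour angle is zero, so the zenith angle equals |φ − δ| = |-11.0° − (+15.200°)| = 26.200°.
Elevation = 90° − 26.200° = 63.8°.

63.8°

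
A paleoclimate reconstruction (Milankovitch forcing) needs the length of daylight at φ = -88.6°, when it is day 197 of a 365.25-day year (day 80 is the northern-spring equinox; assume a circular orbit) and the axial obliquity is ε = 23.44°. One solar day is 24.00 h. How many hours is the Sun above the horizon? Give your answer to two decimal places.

0.00 h

Solar longitude: λ_s = 360° × (197 − 80)/365.25 = 115.318°.
sin δ = sin 23.44° × sin 115.318° = 0.35958, so δ = +21.074°.
cos H₀ = −tan φ · tan δ = 15.7677 ≥ 1, so the Sun never rises (polar night) and H₀ = 0.
Daylight = 2H₀/(2π) × 24.00 h = (0.0000/π) × 24.00 = 0.00 h.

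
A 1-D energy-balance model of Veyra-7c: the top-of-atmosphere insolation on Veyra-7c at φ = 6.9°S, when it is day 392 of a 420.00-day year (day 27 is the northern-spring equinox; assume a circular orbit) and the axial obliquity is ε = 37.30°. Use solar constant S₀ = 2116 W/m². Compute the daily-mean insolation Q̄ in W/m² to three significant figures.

Q̄ ≈ 657 W/m²

Solar longitude: λ_s = 360° × (392 − 27)/420.00 = 312.857°.
sin δ = sin 37.30° × sin 312.857° = -0.44422, so δ = -26.374°.
cos H₀ = −tan(-6.9°) tan(-26.374°) = -0.0600, H₀ = 1.6308 rad.
Bracket: H₀ sin φ sin δ + cos φ cos δ sin H₀ = 1.6308×-0.12014×-0.44422 + 0.99276×0.89592×0.99820 = 0.087033 + 0.887833 = 0.974866.
Q̄ = (S₀/π) × [bracket] = (2116/π) × 0.974866 = 656.6 W/m².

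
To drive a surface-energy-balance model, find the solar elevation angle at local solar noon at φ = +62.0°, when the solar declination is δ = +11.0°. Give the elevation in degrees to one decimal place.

39.0°

At local noon the hour angle is zero, so the zenith angle equals |φ − δ| = |+62.0° − (+11.000°)| = 51.000°.
Elevation = 90° − 51.000° = 39.0°.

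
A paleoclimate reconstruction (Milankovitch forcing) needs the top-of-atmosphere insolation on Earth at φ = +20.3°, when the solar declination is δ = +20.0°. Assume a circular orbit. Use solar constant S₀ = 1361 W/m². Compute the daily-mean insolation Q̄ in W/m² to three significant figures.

Q̄ ≈ 466 W/m²

cos H₀ = −tan(+20.3°) tan(+20.000°) = -0.1346, H₀ = 1.7058 rad.
Bracket: H₀ sin φ sin δ + cos φ cos δ sin H₀ = 1.7058×0.34694×0.34202 + 0.93789×0.93969×0.99090 = 0.202411 + 0.873306 = 1.075717.
Q̄ = (S₀/π) × [bracket] = (1361/π) × 1.075717 = 466.0 W/m².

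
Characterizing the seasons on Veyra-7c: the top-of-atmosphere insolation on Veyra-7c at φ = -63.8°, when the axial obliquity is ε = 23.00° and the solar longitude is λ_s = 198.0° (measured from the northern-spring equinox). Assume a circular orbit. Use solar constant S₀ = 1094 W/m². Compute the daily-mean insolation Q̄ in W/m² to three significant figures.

Solar declination: sin δ = sin ε · sin λ_s = sin 23.00° × sin 198.0° = -0.12074, so δ = -6.935°.
cos H₀ = −tan(-63.8°) tan(-6.935°) = -0.2472, H₀ = 1.8206 rad.
Bracket: H₀ sin φ sin δ + cos φ cos δ sin H₀ = 1.8206×-0.89726×-0.12074 + 0.44151×0.99268×0.96897 = 0.197235 + 0.424678 = 0.621913.
Q̄ = (S₀/π) × [bracket] = (1094/π) × 0.621913 = 216.6 W/m².

Q̄ ≈ 217 W/m²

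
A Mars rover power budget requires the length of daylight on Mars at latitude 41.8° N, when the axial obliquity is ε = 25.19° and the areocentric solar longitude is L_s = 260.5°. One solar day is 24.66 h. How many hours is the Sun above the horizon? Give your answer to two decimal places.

8.98 h

sin δ = sin 25.19° × sin 260.5° = -0.41978, so δ = -24.821°.
cos h₀ = −tan ϕ · tan δ = −tan(+41.8°) × tan(-24.821°) = 0.4135, so h₀ = 1.1445 rad = 65.57°.
Daylight = 2h₀/(2π) × 24.66 h = (1.1445/π) × 24.66 = 8.98 h.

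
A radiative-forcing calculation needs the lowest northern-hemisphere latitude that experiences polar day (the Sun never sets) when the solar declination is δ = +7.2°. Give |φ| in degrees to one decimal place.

Polar day requires cos H₀ = −tan φ tan δ ≤ −1, i.e. tan φ tan δ ≥ 1.
The boundary is |tan φ| · |tan δ| = 1, so |φ| = 90° − |δ| = 90° − 7.2° = 82.8° in the northern hemisphere.

|φ| = 82.8°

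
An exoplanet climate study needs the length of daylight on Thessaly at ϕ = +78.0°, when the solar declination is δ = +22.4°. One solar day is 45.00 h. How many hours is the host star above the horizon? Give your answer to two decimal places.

Sunrise equation: cos h₀ = −tan ϕ · tan δ = -1.9391 ≤ −1, so the host star never sets (polar day) and h₀ = π.
Daylight = 2h₀/(2π) × 45.00 h = (3.1416/π) × 45.00 = 45.00 h.

45.00 h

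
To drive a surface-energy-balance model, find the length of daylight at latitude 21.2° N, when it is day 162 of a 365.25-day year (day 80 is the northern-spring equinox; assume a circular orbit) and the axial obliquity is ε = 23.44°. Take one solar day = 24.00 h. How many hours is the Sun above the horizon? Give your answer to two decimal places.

Solar longitude: λ_s = 360° × (162 − 80)/365.25 = 80.821°.
sin δ = sin 23.44° × sin 80.821° = 0.39270, so δ = +23.122°.
cos H₀ = −tan φ · tan δ = −tan(+21.2°) × tan(+23.122°) = -0.1656, so H₀ = 1.7372 rad = 99.53°.
Daylight = 2H₀/(2π) × 24.00 h = (1.7372/π) × 24.00 = 13.27 h.

13.27 h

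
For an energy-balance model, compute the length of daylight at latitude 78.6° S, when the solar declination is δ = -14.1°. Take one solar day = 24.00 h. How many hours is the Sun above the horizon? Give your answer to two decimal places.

24.00 h

Sunrise equation: cos H₀ = −tan φ · tan δ = -1.2457 ≤ −1, so the Sun never sets (polar day) and H₀ = π.
Daylight = 2H₀/(2π) × 24.00 h = (3.1416/π) × 24.00 = 24.00 h.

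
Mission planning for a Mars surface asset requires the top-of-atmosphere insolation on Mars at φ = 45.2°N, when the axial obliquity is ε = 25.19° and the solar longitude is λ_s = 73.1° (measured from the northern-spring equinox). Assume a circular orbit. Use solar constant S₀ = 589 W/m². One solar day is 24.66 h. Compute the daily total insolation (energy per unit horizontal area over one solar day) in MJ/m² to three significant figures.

Solar declination: sin δ = sin ε · sin λ_s = sin 25.19° × sin 73.1° = 0.40724, so δ = +24.032°.
cos H₀ = −tan(+45.2°) tan(+24.032°) = -0.4490, H₀ = 2.0365 rad.
Bracket: H₀ sin φ sin δ + cos φ cos δ sin H₀ = 2.0365×0.70957×0.40724 + 0.70463×0.91332×0.89353 = 0.588478 + 0.575034 = 1.163512.
Q̄ = (S₀/π) × [bracket] = (589/π) × 1.163512 = 218.14 W/m².
Daily total = Q̄ × 24.66 h × 3600 s/h = 218.14 × 24.66 × 3600 / 10⁶ = 19.37 MJ/m².

19.4 MJ/m²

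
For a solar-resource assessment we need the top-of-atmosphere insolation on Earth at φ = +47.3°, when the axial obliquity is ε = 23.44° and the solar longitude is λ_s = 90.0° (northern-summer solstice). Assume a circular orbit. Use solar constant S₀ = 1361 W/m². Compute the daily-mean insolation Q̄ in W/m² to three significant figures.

Solar declination: sin δ = sin ε · sin λ_s = sin 23.44° × sin 90.0° = 0.39779, so δ = +23.440°.
cos H₀ = −tan(+47.3°) tan(+23.440°) = -0.4699, H₀ = 2.0599 rad.
Bracket: H₀ sin φ sin δ + cos φ cos δ sin H₀ = 2.0599×0.73491×0.39779 + 0.67816×0.91748×0.88274 = 0.602191 + 0.549239 = 1.151430.
Q̄ = (S₀/π) × [bracket] = (1361/π) × 1.151430 = 498.8 W/m².

Q̄ ≈ 499 W/m²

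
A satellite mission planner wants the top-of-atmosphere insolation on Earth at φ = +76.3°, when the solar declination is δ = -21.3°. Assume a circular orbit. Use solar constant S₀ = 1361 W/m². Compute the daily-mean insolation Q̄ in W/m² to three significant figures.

Q̄ ≈ 0.00 W/m²

cos H₀ = −tan(+76.3°) tan(-21.300°) = 1.5994 ≥ 1 ⇒ polar night, H₀ = 0 and Q̄ = 0.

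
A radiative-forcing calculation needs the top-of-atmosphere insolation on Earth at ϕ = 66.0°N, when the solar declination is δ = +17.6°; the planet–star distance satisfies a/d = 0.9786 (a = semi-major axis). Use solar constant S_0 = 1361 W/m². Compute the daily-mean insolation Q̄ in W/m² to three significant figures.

Q̄ ≈ 384 W/m²

cos h₀ = −tan(+66.0°) tan(+17.600°) = -0.7125, h₀ = 2.3638 rad.
Bracket: h₀ sin ϕ sin δ + cos ϕ cos δ sin h₀ = 2.3638×0.91355×0.30237 + 0.40674×0.95319×0.70169 = 0.652953 + 0.272046 = 0.924999.
Inverse-square distance factor (a/d)² = 0.9786² = 0.957658.
Q̄ = (S_0/π) × 0.957658 × [bracket] = (1361/π) × 0.957658 × 0.924999 = 383.8 W/m².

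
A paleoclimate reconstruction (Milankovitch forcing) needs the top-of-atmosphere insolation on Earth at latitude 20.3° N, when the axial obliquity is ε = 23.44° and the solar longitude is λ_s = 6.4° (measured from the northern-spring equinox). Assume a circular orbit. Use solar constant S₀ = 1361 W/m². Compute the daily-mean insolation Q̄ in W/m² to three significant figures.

Q̄ ≈ 416 W/m²

Solar declination: sin δ = sin ε · sin λ_s = sin 23.44° × sin 6.4° = 0.04434, so δ = +2.541°.
cos H₀ = −tan(+20.3°) tan(+2.541°) = -0.0164, H₀ = 1.5872 rad.
Bracket: H₀ sin φ sin δ + cos φ cos δ sin H₀ = 1.5872×0.34694×0.04434 + 0.93789×0.99902×0.99987 = 0.024416 + 0.936849 = 0.961265.
Q̄ = (S₀/π) × [bracket] = (1361/π) × 0.961265 = 416.4 W/m².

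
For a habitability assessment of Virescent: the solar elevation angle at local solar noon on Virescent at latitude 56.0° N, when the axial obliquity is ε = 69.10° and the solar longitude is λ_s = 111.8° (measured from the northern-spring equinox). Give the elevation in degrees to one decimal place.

85.8°

Solar declination: sin δ = sin ε · sin λ_s = sin 69.10° × sin 111.8° = 0.86740, so δ = +60.157°.
At local noon the hour angle is zero, so the zenith angle equals |φ − δ| = |+56.0° − (+60.157°)| = 4.157°.
Elevation = 90° − 4.157° = 85.8°.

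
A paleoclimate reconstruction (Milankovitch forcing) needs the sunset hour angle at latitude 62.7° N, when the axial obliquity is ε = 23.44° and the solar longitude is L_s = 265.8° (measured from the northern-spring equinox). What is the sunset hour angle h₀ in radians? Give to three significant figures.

Solar declination: sin δ = sin ε · sin L_s = sin 23.44° × sin 265.8° = -0.39672, so δ = -23.373°.
cos h₀ = −tan ϕ · tan δ = −tan(+62.7°) × tan(-23.373°) = 0.8373, so h₀ = 0.5784 rad = 33.14°.

h₀ = 0.578 rad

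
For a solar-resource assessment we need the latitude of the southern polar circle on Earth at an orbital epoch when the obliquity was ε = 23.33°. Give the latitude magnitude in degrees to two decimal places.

The polar circle is the lowest latitude that experiences at least one full rotation of continuous darkness at the northern-summer solstice; it lies at |φ| = 90° − ε = 90° − 23.33° = 66.67°.

66.67°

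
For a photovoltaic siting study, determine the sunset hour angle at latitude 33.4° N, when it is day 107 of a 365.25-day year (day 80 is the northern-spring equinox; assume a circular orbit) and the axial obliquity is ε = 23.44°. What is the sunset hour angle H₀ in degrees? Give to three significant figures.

H₀ = 96.9°

Solar longitude: λ_s = 360° × (107 − 80)/365.25 = 26.612°.
sin δ = sin 23.44° × sin 26.612° = 0.17819, so δ = +10.264°.
cos H₀ = −tan φ · tan δ = −tan(+33.4°) × tan(+10.264°) = -0.1194, so H₀ = 1.6905 rad = 96.86°.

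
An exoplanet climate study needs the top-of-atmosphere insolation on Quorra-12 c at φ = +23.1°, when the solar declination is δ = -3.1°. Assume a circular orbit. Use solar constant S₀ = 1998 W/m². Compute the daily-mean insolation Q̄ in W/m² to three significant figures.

Q̄ ≈ 563 W/m²

cos H₀ = −tan(+23.1°) tan(-3.100°) = 0.0231, H₀ = 1.5477 rad.
Bracket: H₀ sin φ sin δ + cos φ cos δ sin H₀ = 1.5477×0.39234×-0.05408 + 0.91982×0.99854×0.99973 = -0.032839 + 0.918229 = 0.885390.
Q̄ = (S₀/π) × [bracket] = (1998/π) × 0.885390 = 563.1 W/m².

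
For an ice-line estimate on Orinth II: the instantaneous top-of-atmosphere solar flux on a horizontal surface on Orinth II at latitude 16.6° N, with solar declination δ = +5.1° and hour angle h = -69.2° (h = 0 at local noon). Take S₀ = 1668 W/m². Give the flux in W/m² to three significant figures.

cos θ_z = sin φ sin δ + cos φ cos δ cos h = 0.025396 + 0.338960 = 0.364356.
Flux = S₀ · cos θ_z = 1668 × 0.364356 = 607.7 W/m².

608 W/m²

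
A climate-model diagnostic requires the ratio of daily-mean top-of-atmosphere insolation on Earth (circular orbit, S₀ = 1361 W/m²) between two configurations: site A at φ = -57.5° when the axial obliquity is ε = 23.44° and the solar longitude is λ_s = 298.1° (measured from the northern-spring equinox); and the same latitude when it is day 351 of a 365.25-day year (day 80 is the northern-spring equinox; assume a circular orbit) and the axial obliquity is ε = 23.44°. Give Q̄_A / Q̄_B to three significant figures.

Q̄_A / Q̄_B ≈ 0.929

— Configuration A (φ=-57.5°):
Solar declination: sin δ = sin ε · sin λ_s = sin 23.44° × sin 298.1° = -0.35090, so δ = -20.542°.
cos H₀ = −tan(-57.5°) tan(-20.542°) = -0.5882, H₀ = 2.1996 rad.
Bracket: H₀ sin φ sin δ + cos φ cos δ sin H₀ = 2.1996×-0.84339×-0.35090 + 0.53730×0.93641×0.80871 = 0.650962 + 0.406889 = 1.057851.
Q̄ = (S₀/π) × [bracket] = (1361/π) × 1.057851 = 458.28 W/m².
— Configuration B (φ=-57.5°):
Solar longitude: λ_s = 360° × (351 − 80)/365.25 = 267.105°.
sin δ = sin 23.44° × sin 267.105° = -0.39728, so δ = -23.408°.
cos H₀ = −tan(-57.5°) tan(-23.408°) = -0.6795, H₀ = 2.3179 rad.
Bracket: H₀ sin φ sin δ + cos φ cos δ sin H₀ = 2.3179×-0.84339×-0.39728 + 0.53730×0.91770×0.73364 = 0.776640 + 0.361743 = 1.138383.
Q̄ = (S₀/π) × [bracket] = (1361/π) × 1.138383 = 493.17 W/m².
Ratio Q̄_A / Q̄_B = 458.28 / 493.17 = 0.9293.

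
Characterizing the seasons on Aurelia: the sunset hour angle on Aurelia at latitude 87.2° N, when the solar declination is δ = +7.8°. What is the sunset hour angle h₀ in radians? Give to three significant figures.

h₀ = 3.14 rad

Sunrise equation: cos h₀ = −tan ϕ · tan δ = -2.8008 ≤ −1, so the host star never sets (polar day) and h₀ = π.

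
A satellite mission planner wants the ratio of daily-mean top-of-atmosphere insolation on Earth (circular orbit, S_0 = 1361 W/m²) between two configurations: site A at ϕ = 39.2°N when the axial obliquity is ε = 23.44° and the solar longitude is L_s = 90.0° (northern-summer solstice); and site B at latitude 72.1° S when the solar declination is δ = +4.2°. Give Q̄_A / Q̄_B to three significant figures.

Q̄_A / Q̄_B ≈ 5.61

— Configuration A (ϕ=+39.2°):
Solar declination: sin δ = sin ε · sin L_s = sin 23.44° × sin 90.0° = 0.39779, so δ = +23.440°.
cos h₀ = −tan(+39.2°) tan(+23.440°) = -0.3536, h₀ = 1.9322 rad.
Bracket: h₀ sin ϕ sin δ + cos ϕ cos δ sin h₀ = 1.9322×0.63203×0.39779 + 0.77494×0.91748×0.93539 = 0.485784 + 0.665055 = 1.150839.
Q̄ = (S_0/π) × [bracket] = (1361/π) × 1.150839 = 498.57 W/m².
— Configuration B (ϕ=-72.1°):
cos h₀ = −tan(-72.1°) tan(+4.200°) = 0.2274, h₀ = 1.3414 rad.
Bracket: h₀ sin ϕ sin δ + cos ϕ cos δ sin h₀ = 1.3414×-0.95159×0.07324 + 0.30736×0.99731×0.97381 = -0.093488 + 0.298505 = 0.205017.
Q̄ = (S_0/π) × [bracket] = (1361/π) × 0.205017 = 88.817 W/m².
Ratio Q̄_A / Q̄_B = 498.57 / 88.817 = 5.613.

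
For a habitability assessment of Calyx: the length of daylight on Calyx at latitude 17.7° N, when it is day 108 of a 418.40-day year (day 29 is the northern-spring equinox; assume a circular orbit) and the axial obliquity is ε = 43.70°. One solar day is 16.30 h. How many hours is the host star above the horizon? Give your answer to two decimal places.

9.55 h

Solar longitude: L_s = 360° × (108 − 29)/418.40 = 67.973°.
sin δ = sin 43.70° × sin 67.973° = 0.64045, so δ = +39.826°.
cos h₀ = −tan ϕ · tan δ = −tan(+17.7°) × tan(+39.826°) = -0.2661, so h₀ = 1.8402 rad = 105.43°.
Daylight = 2h₀/(2π) × 16.30 h = (1.8402/π) × 16.30 = 9.55 h.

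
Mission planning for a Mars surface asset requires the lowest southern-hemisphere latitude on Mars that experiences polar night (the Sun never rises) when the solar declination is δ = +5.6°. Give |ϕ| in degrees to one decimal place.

|ϕ| = 84.4°

Polar night requires cos h₀ = −tan ϕ tan δ ≥ 1, i.e. tan ϕ tan δ ≤ −1.
The boundary is |tan ϕ| · |tan δ| = 1, so |ϕ| = 90° − |δ| = 90° − 5.6° = 84.4° in the southern hemisphere.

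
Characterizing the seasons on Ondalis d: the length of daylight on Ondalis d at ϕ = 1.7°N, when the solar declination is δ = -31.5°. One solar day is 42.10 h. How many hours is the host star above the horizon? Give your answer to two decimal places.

20.81 h

cos h₀ = −tan ϕ · tan δ = −tan(+1.7°) × tan(-31.500°) = 0.0182, so h₀ = 1.5526 rad = 88.96°.
Daylight = 2h₀/(2π) × 42.10 h = (1.5526/π) × 42.10 = 20.81 h.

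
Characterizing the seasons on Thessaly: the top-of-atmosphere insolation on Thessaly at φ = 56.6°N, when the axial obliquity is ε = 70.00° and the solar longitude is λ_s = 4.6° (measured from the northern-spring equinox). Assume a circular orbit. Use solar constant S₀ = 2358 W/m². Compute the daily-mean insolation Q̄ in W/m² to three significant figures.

Solar declination: sin δ = sin ε · sin λ_s = sin 70.00° × sin 4.6° = 0.07536, so δ = +4.322°.
cos H₀ = −tan(+56.6°) tan(+4.322°) = -0.1146, H₀ = 1.6857 rad.
Bracket: H₀ sin φ sin δ + cos φ cos δ sin H₀ = 1.6857×0.83485×0.07536 + 0.55048×0.99716×0.99341 = 0.106055 + 0.545299 = 0.651354.
Q̄ = (S₀/π) × [bracket] = (2358/π) × 0.651354 = 488.9 W/m².

Q̄ ≈ 489 W/m²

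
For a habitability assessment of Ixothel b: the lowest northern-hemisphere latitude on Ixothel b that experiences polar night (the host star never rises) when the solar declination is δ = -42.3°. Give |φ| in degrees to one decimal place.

|φ| = 47.7°

Polar night requires cos H₀ = −tan φ tan δ ≥ 1, i.e. tan φ tan δ ≤ −1.
The boundary is |tan φ| · |tan δ| = 1, so |φ| = 90° − |δ| = 90° − 42.3° = 47.7° in the northern hemisphere.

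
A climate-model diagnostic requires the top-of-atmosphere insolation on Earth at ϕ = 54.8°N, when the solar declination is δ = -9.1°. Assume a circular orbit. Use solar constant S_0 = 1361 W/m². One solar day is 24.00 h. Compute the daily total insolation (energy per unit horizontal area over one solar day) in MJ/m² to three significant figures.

14.3 MJ/m²

cos h₀ = −tan(+54.8°) tan(-9.100°) = 0.2271, h₀ = 1.3417 rad.
Bracket: h₀ sin ϕ sin δ + cos ϕ cos δ sin h₀ = 1.3417×0.81714×-0.15816 + 0.57643×0.98741×0.97388 = -0.173400 + 0.554306 = 0.380906.
Q̄ = (S_0/π) × [bracket] = (1361/π) × 0.380906 = 165.02 W/m².
Daily total = Q̄ × 24.00 h × 3600 s/h = 165.02 × 24.00 × 3600 / 10⁶ = 14.26 MJ/m².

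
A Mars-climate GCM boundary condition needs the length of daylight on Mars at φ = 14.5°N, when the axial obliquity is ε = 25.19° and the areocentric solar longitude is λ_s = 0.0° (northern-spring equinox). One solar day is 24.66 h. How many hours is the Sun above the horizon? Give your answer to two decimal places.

12.33 h

sin δ = sin 25.19° × sin 0.0° = 0.00000, so δ = +0.000°.
cos H₀ = −tan φ · tan δ = −tan(+14.5°) × tan(+0.000°) = -0.0000, so H₀ = 1.5708 rad = 90.00°.
Daylight = 2H₀/(2π) × 24.66 h = (1.5708/π) × 24.66 = 12.33 h.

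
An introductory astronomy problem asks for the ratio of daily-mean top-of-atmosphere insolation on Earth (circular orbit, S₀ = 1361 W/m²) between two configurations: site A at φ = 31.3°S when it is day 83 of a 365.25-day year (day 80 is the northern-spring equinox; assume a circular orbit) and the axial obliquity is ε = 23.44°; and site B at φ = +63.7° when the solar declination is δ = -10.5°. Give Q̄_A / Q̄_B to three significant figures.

Q̄_A / Q̄_B ≈ 3.99

— Configuration A (φ=-31.3°):
Solar longitude: λ_s = 360° × (83 − 80)/365.25 = 2.957°.
sin δ = sin 23.44° × sin 2.957° = 0.02052, so δ = +1.176°.
cos H₀ = −tan(-31.3°) tan(+1.176°) = 0.0125, H₀ = 1.5583 rad.
Bracket: H₀ sin φ sin δ + cos φ cos δ sin H₀ = 1.5583×-0.51952×0.02052 + 0.85446×0.99979×0.99992 = -0.016612 + 0.854212 = 0.837600.
Q̄ = (S₀/π) × [bracket] = (1361/π) × 0.837600 = 362.86 W/m².
— Configuration B (φ=+63.7°):
cos H₀ = −tan(+63.7°) tan(-10.500°) = 0.3750, H₀ = 1.1864 rad.
Bracket: H₀ sin φ sin δ + cos φ cos δ sin H₀ = 1.1864×0.89649×-0.18224 + 0.44307×0.98325×0.92702 = -0.193830 + 0.403855 = 0.210025.
Q̄ = (S₀/π) × [bracket] = (1361/π) × 0.210025 = 90.987 W/m².
Ratio Q̄_A / Q̄_B = 362.86 / 90.987 = 3.988.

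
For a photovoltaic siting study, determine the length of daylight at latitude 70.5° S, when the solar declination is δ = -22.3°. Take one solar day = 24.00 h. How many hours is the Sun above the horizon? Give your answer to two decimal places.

Sunrise equation: cos h₀ = −tan ϕ · tan δ = -1.1582 ≤ −1, so the Sun never sets (polar day) and h₀ = π.
Daylight = 2h₀/(2π) × 24.00 h = (3.1416/π) × 24.00 = 24.00 h.

24.00 h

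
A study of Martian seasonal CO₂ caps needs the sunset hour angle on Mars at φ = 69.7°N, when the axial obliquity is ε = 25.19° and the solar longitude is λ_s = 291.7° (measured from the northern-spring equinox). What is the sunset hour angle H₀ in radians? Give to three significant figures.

Solar declination: sin δ = sin ε · sin λ_s = sin 25.19° × sin 291.7° = -0.39546, so δ = -23.295°.
cos H₀ = −tan φ · tan δ = 1.1639 ≥ 1, so the Sun never rises (polar night) and H₀ = 0.

H₀ = 0.00 rad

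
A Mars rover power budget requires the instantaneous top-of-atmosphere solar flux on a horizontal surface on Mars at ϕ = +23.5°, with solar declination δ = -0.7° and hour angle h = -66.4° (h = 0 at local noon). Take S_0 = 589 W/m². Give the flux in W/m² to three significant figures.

213 W/m²

cos θ_z = sin ϕ sin δ + cos ϕ cos δ cos h = -0.004872 + 0.367117 = 0.362245.
Flux = S_0 · cos θ_z = 589 × 0.362245 = 213.4 W/m².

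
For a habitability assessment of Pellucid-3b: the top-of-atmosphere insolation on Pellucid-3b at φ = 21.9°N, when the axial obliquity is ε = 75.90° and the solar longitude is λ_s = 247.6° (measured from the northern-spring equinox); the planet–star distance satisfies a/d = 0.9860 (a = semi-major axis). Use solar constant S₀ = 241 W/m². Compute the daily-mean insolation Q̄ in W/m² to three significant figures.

Q̄ ≈ 2.33 W/m²

Solar declination: sin δ = sin ε · sin λ_s = sin 75.90° × sin 247.6° = -0.89669, so δ = -63.727°.
cos H₀ = −tan(+21.9°) tan(-63.727°) = 0.8143, H₀ = 0.6192 rad.
Bracket: H₀ sin φ sin δ + cos φ cos δ sin H₀ = 0.6192×0.37299×-0.89669 + 0.92784×0.44266×0.58040 = -0.207095 + 0.238381 = 0.031286.
Inverse-square distance factor (a/d)² = 0.9860² = 0.972196.
Q̄ = (S₀/π) × 0.972196 × [bracket] = (241/π) × 0.972196 × 0.031286 = 2.333 W/m².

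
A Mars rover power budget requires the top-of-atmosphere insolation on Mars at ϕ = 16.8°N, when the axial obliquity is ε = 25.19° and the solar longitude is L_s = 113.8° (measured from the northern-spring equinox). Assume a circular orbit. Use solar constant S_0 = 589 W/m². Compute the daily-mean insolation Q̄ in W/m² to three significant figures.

Solar declination: sin δ = sin ε · sin L_s = sin 25.19° × sin 113.8° = 0.38943, so δ = +22.919°.
cos h₀ = −tan(+16.8°) tan(+22.919°) = -0.1277, h₀ = 1.6988 rad.
Bracket: h₀ sin ϕ sin δ + cos ϕ cos δ sin h₀ = 1.6988×0.28903×0.38943 + 0.95732×0.92106×0.99182 = 0.191212 + 0.874536 = 1.065748.
Q̄ = (S_0/π) × [bracket] = (589/π) × 1.065748 = 199.8 W/m².

Q̄ ≈ 200 W/m²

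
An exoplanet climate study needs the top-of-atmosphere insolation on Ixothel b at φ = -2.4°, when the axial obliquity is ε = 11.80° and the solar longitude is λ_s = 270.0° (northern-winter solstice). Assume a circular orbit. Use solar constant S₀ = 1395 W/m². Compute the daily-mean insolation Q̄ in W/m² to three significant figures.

Solar declination: sin δ = sin ε · sin λ_s = sin 11.80° × sin 270.0° = -0.20450, so δ = -11.800°.
cos H₀ = −tan(-2.4°) tan(-11.800°) = -0.0088, H₀ = 1.5796 rad.
Bracket: H₀ sin φ sin δ + cos φ cos δ sin H₀ = 1.5796×-0.04188×-0.20450 + 0.99912×0.97887×0.99996 = 0.013528 + 0.977969 = 0.991497.
Q̄ = (S₀/π) × [bracket] = (1395/π) × 0.991497 = 440.3 W/m².

Q̄ ≈ 440 W/m²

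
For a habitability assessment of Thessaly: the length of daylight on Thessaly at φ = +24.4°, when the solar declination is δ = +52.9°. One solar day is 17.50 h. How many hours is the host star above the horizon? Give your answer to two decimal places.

cos H₀ = −tan φ · tan δ = −tan(+24.4°) × tan(+52.900°) = -0.5998, so H₀ = 2.2140 rad = 126.86°.
Daylight = 2H₀/(2π) × 17.50 h = (2.2140/π) × 17.50 = 12.33 h.

12.33 h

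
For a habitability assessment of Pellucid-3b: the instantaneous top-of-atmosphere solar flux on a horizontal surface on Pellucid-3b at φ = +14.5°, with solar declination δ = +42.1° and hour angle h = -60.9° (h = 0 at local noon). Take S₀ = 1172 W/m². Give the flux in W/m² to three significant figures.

606 W/m²

cos θ_z = sin φ sin δ + cos φ cos δ cos h = 0.167861 + 0.349355 = 0.517216.
Flux = S₀ · cos θ_z = 1172 × 0.517216 = 606.2 W/m².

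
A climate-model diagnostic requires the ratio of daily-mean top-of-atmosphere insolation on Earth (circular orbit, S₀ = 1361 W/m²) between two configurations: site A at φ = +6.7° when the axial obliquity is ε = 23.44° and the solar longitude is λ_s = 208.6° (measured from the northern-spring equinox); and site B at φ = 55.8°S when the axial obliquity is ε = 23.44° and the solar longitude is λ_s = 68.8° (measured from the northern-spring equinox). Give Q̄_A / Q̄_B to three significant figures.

Q̄_A / Q̄_B ≈ 7.06

— Configuration A (φ=+6.7°):
Solar declination: sin δ = sin ε · sin λ_s = sin 23.44° × sin 208.6° = -0.19042, so δ = -10.977°.
cos H₀ = −tan(+6.7°) tan(-10.977°) = 0.0228, H₀ = 1.5480 rad.
Bracket: H₀ sin φ sin δ + cos φ cos δ sin H₀ = 1.5480×0.11667×-0.19042 + 0.99317×0.98170×0.99974 = -0.034391 + 0.974741 = 0.940350.
Q̄ = (S₀/π) × [bracket] = (1361/π) × 0.940350 = 407.38 W/m².
— Configuration B (φ=-55.8°):
Solar declination: sin δ = sin ε · sin λ_s = sin 23.44° × sin 68.8° = 0.37087, so δ = +21.769°.
cos H₀ = −tan(-55.8°) tan(+21.769°) = 0.5876, H₀ = 0.9427 rad.
Bracket: H₀ sin φ sin δ + cos φ cos δ sin H₀ = 0.9427×-0.82708×0.37087 + 0.56208×0.92869×0.80914 = -0.289163 + 0.422370 = 0.133207.
Q̄ = (S₀/π) × [bracket] = (1361/π) × 0.133207 = 57.708 W/m².
Ratio Q̄_A / Q̄_B = 407.38 / 57.708 = 7.059.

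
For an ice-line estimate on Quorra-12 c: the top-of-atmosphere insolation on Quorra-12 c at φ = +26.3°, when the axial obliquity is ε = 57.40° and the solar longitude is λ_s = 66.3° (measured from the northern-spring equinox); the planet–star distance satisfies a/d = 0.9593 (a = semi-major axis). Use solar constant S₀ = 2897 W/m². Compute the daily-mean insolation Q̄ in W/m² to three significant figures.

Solar declination: sin δ = sin ε · sin λ_s = sin 57.40° × sin 66.3° = 0.77140, so δ = +50.480°.
cos H₀ = −tan(+26.3°) tan(+50.480°) = -0.5991, H₀ = 2.2132 rad.
Bracket: H₀ sin φ sin δ + cos φ cos δ sin H₀ = 2.2132×0.44307×0.77140 + 0.89649×0.63635×0.80066 = 0.756437 + 0.456762 = 1.213199.
Inverse-square distance factor (a/d)² = 0.9593² = 0.920256.
Q̄ = (S₀/π) × 0.920256 × [bracket] = (2897/π) × 0.920256 × 1.213199 = 1030 W/m².

Q̄ ≈ 1.03e+03 W/m²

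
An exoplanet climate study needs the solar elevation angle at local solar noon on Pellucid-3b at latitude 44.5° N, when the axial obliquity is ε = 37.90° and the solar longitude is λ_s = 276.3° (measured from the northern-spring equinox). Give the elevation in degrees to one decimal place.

Solar declination: sin δ = sin ε · sin λ_s = sin 37.90° × sin 276.3° = -0.61058, so δ = -37.631°.
At local noon the hour angle is zero, so the zenith angle equals |φ − δ| = |+44.5° − (-37.631°)| = 82.131°.
Elevation = 90° − 82.131° = 7.9°.

7.9°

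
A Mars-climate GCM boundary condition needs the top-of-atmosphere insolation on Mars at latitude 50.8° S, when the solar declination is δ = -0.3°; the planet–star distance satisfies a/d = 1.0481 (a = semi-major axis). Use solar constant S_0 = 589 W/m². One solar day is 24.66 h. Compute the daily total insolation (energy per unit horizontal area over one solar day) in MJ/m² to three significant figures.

11.7 MJ/m²

cos h₀ = −tan(-50.8°) tan(-0.300°) = -0.0064, h₀ = 1.5772 rad.
Bracket: h₀ sin ϕ sin δ + cos ϕ cos δ sin h₀ = 1.5772×-0.77494×-0.00524 + 0.63203×0.99999×0.99998 = 0.006405 + 0.632011 = 0.638416.
Inverse-square distance factor (a/d)² = 1.0481² = 1.098514.
Q̄ = (S_0/π) × 1.098514 × [bracket] = (589/π) × 1.098514 × 0.638416 = 131.48 W/m².
Daily total = Q̄ × 24.66 h × 3600 s/h = 131.48 × 24.66 × 3600 / 10⁶ = 11.67 MJ/m².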